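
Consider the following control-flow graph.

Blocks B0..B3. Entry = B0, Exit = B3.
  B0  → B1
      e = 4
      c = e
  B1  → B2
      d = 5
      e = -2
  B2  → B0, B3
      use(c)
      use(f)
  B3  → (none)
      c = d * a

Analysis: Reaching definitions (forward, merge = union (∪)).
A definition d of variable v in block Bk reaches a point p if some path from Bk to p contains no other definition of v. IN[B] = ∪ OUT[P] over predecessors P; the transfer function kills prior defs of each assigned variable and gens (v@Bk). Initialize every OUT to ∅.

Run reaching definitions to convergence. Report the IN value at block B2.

Fixpoint table:
  B0:  IN={c@B0, d@B1, e@B1}  OUT={c@B0, d@B1, e@B0}
  B1:  IN={c@B0, d@B1, e@B0}  OUT={c@B0, d@B1, e@B1}
  B2:  IN={c@B0, d@B1, e@B1}  OUT={c@B0, d@B1, e@B1}
  B3:  IN={c@B0, d@B1, e@B1}  OUT={c@B3, d@B1, e@B1}

Merge at B2: IN[B2] = OUT[B1] = {c@B0, d@B1, e@B1}

Answer: {c@B0, d@B1, e@B1}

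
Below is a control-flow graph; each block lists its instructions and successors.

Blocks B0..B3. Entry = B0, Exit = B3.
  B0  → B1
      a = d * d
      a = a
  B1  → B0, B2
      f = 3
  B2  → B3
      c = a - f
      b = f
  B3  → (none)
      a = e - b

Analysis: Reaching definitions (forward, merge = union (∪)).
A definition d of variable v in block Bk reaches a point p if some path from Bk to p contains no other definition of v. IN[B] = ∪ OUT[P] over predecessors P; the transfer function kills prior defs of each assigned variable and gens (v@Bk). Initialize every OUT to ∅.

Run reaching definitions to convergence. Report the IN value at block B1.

Fixpoint table:
  B0:   IN={a@B0, f@B1}   OUT={a@B0, f@B1}
  B1:   IN={a@B0, f@B1}   OUT={a@B0, f@B1}
  B2:   IN={a@B0, f@B1}   OUT={a@B0, b@B2, c@B2, f@B1}
  B3:   IN={a@B0, b@B2, c@B2, f@B1}   OUT={a@B3, b@B2, c@B2, f@B1}

Merge at B1: IN[B1] = OUT[B0] = {a@B0, f@B1}

Answer: {a@B0, f@B1}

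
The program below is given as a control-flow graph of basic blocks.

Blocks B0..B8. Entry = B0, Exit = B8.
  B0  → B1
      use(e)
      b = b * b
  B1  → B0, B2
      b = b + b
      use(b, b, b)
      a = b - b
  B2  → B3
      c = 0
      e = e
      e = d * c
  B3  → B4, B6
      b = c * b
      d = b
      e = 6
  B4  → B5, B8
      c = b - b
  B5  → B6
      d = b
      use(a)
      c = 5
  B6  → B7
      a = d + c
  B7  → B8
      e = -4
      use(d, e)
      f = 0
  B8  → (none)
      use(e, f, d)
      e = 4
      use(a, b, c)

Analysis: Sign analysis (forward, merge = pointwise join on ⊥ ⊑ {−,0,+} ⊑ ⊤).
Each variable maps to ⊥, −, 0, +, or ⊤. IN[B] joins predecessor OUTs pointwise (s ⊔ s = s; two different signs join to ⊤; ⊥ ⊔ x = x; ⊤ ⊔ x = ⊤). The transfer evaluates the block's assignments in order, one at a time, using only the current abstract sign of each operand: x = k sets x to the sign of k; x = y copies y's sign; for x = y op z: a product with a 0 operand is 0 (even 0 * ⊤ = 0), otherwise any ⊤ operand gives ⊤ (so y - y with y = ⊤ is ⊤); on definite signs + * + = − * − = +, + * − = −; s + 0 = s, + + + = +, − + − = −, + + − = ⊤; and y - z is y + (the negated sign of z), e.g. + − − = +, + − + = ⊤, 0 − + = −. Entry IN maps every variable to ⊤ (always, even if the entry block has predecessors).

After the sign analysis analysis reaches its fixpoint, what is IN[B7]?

Per-block solution:
  B0: | IN=(all ⊤) | OUT=(all ⊤)
  B1: | IN=(all ⊤) | OUT=(all ⊤)
  B2: | IN=(all ⊤) | OUT={c:0, e:0; rest ⊤}
  B3: | IN={c:0, e:0; rest ⊤} | OUT={b:0, c:0, d:0, e:+; rest ⊤}
  B4: | IN={b:0, c:0, d:0, e:+; rest ⊤} | OUT={b:0, c:0, d:0, e:+; rest ⊤}
  B5: | IN={b:0, c:0, d:0, e:+; rest ⊤} | OUT={b:0, c:+, d:0, e:+; rest ⊤}
  B6: | IN={b:0, d:0, e:+; rest ⊤} | OUT={b:0, d:0, e:+; rest ⊤}
  B7: | IN={b:0, d:0, e:+; rest ⊤} | OUT={b:0, d:0, e:-, f:0; rest ⊤}
  B8: | IN={b:0, d:0; rest ⊤} | OUT={b:0, d:0, e:+; rest ⊤}

Merge at B7: IN[B7] = OUT[B6] = {a: ⊤, b: 0, c: ⊤, d: 0, e: +, f: ⊤}

Answer: {a: ⊤, b: 0, c: ⊤, d: 0, e: +, f: ⊤}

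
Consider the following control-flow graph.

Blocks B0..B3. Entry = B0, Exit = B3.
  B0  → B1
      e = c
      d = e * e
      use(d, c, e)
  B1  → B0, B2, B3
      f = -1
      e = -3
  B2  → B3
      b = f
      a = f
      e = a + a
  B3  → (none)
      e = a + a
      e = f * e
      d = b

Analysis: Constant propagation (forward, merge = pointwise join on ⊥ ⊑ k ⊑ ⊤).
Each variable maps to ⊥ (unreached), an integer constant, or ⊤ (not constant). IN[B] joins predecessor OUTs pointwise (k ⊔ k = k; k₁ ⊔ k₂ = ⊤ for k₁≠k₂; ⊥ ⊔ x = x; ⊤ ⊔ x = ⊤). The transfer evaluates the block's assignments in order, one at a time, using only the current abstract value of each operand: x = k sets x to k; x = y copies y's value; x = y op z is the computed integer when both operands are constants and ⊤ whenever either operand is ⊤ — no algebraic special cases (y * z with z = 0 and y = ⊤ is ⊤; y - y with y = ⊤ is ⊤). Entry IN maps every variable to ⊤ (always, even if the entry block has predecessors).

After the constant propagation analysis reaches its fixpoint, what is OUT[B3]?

Converged values:
  B0: | IN=(all ⊤) | OUT=(all ⊤)
  B1: | IN=(all ⊤) | OUT={e:-3, f:-1; rest ⊤}
  B2: | IN={e:-3, f:-1; rest ⊤} | OUT={a:-1, b:-1, e:-2, f:-1; rest ⊤}
  B3: | IN={f:-1; rest ⊤} | OUT={f:-1; rest ⊤}

Merge at B3: IN[B3] = OUT[B1] ⊔ OUT[B2] = {a: ⊤, b: ⊤, c: ⊤, d: ⊤, e: ⊤, f: -1}
Applying B3's transfer function to that IN value gives OUT[B3] (row B3 above).

Answer: {a: ⊤, b: ⊤, c: ⊤, d: ⊤, e: ⊤, f: -1}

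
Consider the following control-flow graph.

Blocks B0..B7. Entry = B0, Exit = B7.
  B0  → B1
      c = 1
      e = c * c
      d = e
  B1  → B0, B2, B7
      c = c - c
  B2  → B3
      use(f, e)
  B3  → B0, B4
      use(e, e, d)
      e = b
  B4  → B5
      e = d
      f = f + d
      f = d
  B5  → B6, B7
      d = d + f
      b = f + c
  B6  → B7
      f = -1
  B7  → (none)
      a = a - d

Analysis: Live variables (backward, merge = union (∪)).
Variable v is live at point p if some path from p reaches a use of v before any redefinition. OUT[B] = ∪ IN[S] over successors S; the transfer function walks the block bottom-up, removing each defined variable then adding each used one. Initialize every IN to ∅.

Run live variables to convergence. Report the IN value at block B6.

Converged values:
  B0:   IN={a, b, f}   OUT={a, b, c, d, e, f}
  B1:   IN={a, b, c, d, e, f}   OUT={a, b, c, d, e, f}
  B2:   IN={a, b, c, d, e, f}   OUT={a, b, c, d, e, f}
  B3:   IN={a, b, c, d, e, f}   OUT={a, b, c, d, f}
  B4:   IN={a, c, d, f}   OUT={a, c, d, f}
  B5:   IN={a, c, d, f}   OUT={a, d}
  B6:   IN={a, d}   OUT={a, d}
  B7:   IN={a, d}   OUT={}

Merge at B6: OUT[B6] = IN[B7] = {a, d}
Applying B6's transfer function to that OUT value gives IN[B6] (row B6 above).

Answer: {a, d}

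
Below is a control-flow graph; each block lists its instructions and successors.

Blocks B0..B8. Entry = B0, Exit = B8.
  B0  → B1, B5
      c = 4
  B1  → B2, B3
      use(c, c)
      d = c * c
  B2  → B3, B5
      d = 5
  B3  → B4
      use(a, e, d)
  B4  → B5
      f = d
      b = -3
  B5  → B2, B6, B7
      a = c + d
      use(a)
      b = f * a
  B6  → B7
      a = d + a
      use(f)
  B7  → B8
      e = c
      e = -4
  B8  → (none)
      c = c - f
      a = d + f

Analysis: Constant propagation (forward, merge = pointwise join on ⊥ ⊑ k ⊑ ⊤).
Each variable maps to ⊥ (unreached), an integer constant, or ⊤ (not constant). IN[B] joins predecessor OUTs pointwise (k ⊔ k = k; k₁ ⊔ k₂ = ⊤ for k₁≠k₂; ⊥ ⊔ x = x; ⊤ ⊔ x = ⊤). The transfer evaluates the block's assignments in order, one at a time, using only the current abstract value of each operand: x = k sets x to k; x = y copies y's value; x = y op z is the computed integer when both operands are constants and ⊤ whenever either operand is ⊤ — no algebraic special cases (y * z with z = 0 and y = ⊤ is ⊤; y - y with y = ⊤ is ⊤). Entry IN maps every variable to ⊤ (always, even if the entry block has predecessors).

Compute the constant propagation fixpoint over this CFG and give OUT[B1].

Answer: {a: ⊤, b: ⊤, c: 4, d: 16, e: ⊤, f: ⊤}

Derivation:
Per-block solution:
  B0:   IN=(all ⊤)   OUT={c:4; rest ⊤}
  B1:   IN={c:4; rest ⊤}   OUT={c:4, d:16; rest ⊤}
  B2:   IN={c:4; rest ⊤}   OUT={c:4, d:5; rest ⊤}
  B3:   IN={c:4; rest ⊤}   OUT={c:4; rest ⊤}
  B4:   IN={c:4; rest ⊤}   OUT={b:-3, c:4; rest ⊤}
  B5:   IN={c:4; rest ⊤}   OUT={c:4; rest ⊤}
  B6:   IN={c:4; rest ⊤}   OUT={c:4; rest ⊤}
  B7:   IN={c:4; rest ⊤}   OUT={c:4, e:-4; rest ⊤}
  B8:   IN={c:4, e:-4; rest ⊤}   OUT={e:-4; rest ⊤}

Merge at B1: IN[B1] = OUT[B0] = {a: ⊤, b: ⊤, c: 4, d: ⊤, e: ⊤, f: ⊤}
Applying B1's transfer function to that IN value gives OUT[B1] (row B1 above).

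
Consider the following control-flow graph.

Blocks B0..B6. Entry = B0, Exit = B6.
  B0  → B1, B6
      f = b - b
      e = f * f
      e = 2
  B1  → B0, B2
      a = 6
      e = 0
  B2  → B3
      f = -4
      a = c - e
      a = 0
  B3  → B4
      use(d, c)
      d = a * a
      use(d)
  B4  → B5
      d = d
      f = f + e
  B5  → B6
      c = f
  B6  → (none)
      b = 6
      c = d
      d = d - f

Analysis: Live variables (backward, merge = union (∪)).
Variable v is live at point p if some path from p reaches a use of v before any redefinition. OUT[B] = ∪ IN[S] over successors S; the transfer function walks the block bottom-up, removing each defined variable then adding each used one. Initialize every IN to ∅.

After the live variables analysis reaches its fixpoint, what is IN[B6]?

Answer: {d, f}

Trace:
Per-block solution:
  B0:   IN={b, c, d}   OUT={b, c, d, f}
  B1:   IN={b, c, d}   OUT={b, c, d, e}
  B2:   IN={c, d, e}   OUT={a, c, d, e, f}
  B3:   IN={a, c, d, e, f}   OUT={d, e, f}
  B4:   IN={d, e, f}   OUT={d, f}
  B5:   IN={d, f}   OUT={d, f}
  B6:   IN={d, f}   OUT={}

B6 is the boundary node: OUT[B6] = {}
Applying B6's transfer function to that OUT value gives IN[B6] (row B6 above).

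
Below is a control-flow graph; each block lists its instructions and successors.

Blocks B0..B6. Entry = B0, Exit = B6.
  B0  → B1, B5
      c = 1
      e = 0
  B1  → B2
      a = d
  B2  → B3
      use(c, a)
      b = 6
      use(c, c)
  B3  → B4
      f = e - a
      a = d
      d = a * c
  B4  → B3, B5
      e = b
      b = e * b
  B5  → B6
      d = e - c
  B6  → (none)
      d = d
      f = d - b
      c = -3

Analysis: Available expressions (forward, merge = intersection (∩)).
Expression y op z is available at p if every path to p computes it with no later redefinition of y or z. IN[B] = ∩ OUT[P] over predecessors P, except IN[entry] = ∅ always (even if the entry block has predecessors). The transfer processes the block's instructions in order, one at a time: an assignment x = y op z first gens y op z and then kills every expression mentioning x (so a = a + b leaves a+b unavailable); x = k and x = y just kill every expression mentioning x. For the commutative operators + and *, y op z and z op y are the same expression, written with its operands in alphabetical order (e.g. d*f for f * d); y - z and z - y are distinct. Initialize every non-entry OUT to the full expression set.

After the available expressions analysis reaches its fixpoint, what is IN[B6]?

Answer: {e-c}

Trace:
Converged values:
  B0:  IN={}  OUT={}
  B1:  IN={}  OUT={}
  B2:  IN={}  OUT={}
  B3:  IN={}  OUT={a*c}
  B4:  IN={a*c}  OUT={a*c}
  B5:  IN={}  OUT={e-c}
  B6:  IN={e-c}  OUT={d-b}

Merge at B6: IN[B6] = OUT[B5] = {e-c}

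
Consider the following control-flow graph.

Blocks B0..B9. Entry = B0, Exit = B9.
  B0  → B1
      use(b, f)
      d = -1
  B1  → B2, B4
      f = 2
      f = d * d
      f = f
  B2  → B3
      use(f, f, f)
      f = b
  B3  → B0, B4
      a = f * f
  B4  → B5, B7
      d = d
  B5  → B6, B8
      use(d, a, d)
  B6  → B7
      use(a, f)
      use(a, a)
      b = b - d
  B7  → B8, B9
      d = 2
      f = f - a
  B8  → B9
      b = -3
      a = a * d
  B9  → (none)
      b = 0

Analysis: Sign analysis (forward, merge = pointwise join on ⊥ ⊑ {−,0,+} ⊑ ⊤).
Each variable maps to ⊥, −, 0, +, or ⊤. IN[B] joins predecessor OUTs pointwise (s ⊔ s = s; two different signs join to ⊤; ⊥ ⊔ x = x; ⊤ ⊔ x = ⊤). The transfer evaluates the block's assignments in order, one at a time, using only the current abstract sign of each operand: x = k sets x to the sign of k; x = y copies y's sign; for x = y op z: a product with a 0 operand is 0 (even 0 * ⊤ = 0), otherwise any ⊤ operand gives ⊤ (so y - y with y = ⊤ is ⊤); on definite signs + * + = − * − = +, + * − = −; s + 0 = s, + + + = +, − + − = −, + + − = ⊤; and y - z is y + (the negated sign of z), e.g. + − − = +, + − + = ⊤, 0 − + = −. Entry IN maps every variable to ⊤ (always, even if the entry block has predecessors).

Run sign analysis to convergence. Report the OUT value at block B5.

Fixpoint table:
  B0:  IN=(all ⊤)  OUT={d:-; rest ⊤}
  B1:  IN={d:-; rest ⊤}  OUT={d:-, f:+; rest ⊤}
  B2:  IN={d:-, f:+; rest ⊤}  OUT={d:-; rest ⊤}
  B3:  IN={d:-; rest ⊤}  OUT={d:-; rest ⊤}
  B4:  IN={d:-; rest ⊤}  OUT={d:-; rest ⊤}
  B5:  IN={d:-; rest ⊤}  OUT={d:-; rest ⊤}
  B6:  IN={d:-; rest ⊤}  OUT={d:-; rest ⊤}
  B7:  IN={d:-; rest ⊤}  OUT={d:+; rest ⊤}
  B8:  IN=(all ⊤)  OUT={b:-; rest ⊤}
  B9:  IN=(all ⊤)  OUT={b:0; rest ⊤}

Merge at B5: IN[B5] = OUT[B4] = {a: ⊤, b: ⊤, c: ⊤, d: -, e: ⊤, f: ⊤}
Applying B5's transfer function to that IN value gives OUT[B5] (row B5 above).

Answer: {a: ⊤, b: ⊤, c: ⊤, d: -, e: ⊤, f: ⊤}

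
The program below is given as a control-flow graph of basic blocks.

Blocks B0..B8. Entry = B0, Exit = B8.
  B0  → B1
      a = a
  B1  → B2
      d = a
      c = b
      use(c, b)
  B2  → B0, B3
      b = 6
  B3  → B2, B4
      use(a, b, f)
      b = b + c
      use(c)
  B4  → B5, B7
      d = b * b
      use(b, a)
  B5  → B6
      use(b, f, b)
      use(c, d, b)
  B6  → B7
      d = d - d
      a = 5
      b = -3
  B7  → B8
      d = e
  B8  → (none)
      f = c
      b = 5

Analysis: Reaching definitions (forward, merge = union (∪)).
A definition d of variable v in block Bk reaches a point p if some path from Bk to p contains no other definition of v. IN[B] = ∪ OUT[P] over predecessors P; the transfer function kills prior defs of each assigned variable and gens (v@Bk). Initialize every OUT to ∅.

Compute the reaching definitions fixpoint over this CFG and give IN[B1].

Answer: {a@B0, b@B2, c@B1, d@B1}

Working:
Per-block solution:
  B0:   IN={a@B0, b@B2, c@B1, d@B1}   OUT={a@B0, b@B2, c@B1, d@B1}
  B1:   IN={a@B0, b@B2, c@B1, d@B1}   OUT={a@B0, b@B2, c@B1, d@B1}
  B2:   IN={a@B0, b@B2, b@B3, c@B1, d@B1}   OUT={a@B0, b@B2, c@B1, d@B1}
  B3:   IN={a@B0, b@B2, c@B1, d@B1}   OUT={a@B0, b@B3, c@B1, d@B1}
  B4:   IN={a@B0, b@B3, c@B1, d@B1}   OUT={a@B0, b@B3, c@B1, d@B4}
  B5:   IN={a@B0, b@B3, c@B1, d@B4}   OUT={a@B0, b@B3, c@B1, d@B4}
  B6:   IN={a@B0, b@B3, c@B1, d@B4}   OUT={a@B6, b@B6, c@B1, d@B6}
  B7:   IN={a@B0, a@B6, b@B3, b@B6, c@B1, d@B4, d@B6}   OUT={a@B0, a@B6, b@B3, b@B6, c@B1, d@B7}
  B8:   IN={a@B0, a@B6, b@B3, b@B6, c@B1, d@B7}   OUT={a@B0, a@B6, b@B8, c@B1, d@B7, f@B8}

Merge at B1: IN[B1] = OUT[B0] = {a@B0, b@B2, c@B1, d@B1}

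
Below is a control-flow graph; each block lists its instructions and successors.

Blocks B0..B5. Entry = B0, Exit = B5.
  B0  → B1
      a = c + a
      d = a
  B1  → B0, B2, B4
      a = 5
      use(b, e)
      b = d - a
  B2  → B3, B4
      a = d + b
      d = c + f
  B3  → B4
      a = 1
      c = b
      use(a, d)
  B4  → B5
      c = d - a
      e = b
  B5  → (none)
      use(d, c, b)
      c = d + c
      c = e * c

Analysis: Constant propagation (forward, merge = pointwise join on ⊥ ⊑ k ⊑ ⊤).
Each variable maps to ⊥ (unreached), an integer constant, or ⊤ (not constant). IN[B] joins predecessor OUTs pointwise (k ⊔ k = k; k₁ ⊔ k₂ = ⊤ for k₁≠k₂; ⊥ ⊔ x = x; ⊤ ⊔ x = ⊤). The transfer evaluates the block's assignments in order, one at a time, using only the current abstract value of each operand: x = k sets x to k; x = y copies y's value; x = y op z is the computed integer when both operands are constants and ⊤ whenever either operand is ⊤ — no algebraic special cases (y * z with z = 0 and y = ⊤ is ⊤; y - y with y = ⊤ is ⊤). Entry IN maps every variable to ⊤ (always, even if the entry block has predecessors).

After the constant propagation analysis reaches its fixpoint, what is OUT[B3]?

Answer: {a: 1, b: ⊤, c: ⊤, d: ⊤, e: ⊤, f: ⊤}

Trace:
Per-block solution:
  B0: | IN=(all ⊤) | OUT=(all ⊤)
  B1: | IN=(all ⊤) | OUT={a:5; rest ⊤}
  B2: | IN={a:5; rest ⊤} | OUT=(all ⊤)
  B3: | IN=(all ⊤) | OUT={a:1; rest ⊤}
  B4: | IN=(all ⊤) | OUT=(all ⊤)
  B5: | IN=(all ⊤) | OUT=(all ⊤)

Merge at B3: IN[B3] = OUT[B2] = {a: ⊤, b: ⊤, c: ⊤, d: ⊤, e: ⊤, f: ⊤}
Applying B3's transfer function to that IN value gives OUT[B3] (row B3 above).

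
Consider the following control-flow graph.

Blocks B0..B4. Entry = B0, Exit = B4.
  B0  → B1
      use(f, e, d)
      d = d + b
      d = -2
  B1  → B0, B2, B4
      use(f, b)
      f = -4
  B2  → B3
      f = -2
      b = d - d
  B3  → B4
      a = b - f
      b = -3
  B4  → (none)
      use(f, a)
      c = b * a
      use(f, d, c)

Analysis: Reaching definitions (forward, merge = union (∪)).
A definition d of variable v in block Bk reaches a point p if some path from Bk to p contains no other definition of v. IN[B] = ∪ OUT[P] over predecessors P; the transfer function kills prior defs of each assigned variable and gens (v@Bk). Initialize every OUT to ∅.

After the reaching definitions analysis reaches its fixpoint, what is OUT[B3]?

Answer: {a@B3, b@B3, d@B0, f@B2}

Working:
Fixpoint table:
  B0: | IN={d@B0, f@B1} | OUT={d@B0, f@B1}
  B1: | IN={d@B0, f@B1} | OUT={d@B0, f@B1}
  B2: | IN={d@B0, f@B1} | OUT={b@B2, d@B0, f@B2}
  B3: | IN={b@B2, d@B0, f@B2} | OUT={a@B3, b@B3, d@B0, f@B2}
  B4: | IN={a@B3, b@B3, d@B0, f@B1, f@B2} | OUT={a@B3, b@B3, c@B4, d@B0, f@B1, f@B2}

Merge at B3: IN[B3] = OUT[B2] = {b@B2, d@B0, f@B2}
Applying B3's transfer function to that IN value gives OUT[B3] (row B3 above).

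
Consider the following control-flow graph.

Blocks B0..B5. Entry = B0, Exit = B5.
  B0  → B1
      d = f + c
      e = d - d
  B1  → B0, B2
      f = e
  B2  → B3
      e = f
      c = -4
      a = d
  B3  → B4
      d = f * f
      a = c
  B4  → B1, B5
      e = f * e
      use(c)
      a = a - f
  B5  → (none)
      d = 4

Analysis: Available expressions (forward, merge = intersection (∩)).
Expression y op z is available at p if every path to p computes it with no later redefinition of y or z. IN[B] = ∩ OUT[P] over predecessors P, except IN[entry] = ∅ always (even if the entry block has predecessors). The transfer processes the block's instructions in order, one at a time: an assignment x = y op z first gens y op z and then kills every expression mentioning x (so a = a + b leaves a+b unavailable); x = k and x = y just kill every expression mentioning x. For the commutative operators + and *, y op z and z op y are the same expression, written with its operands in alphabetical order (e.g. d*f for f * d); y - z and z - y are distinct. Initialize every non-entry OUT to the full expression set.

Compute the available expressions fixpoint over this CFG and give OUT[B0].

Answer: {c+f, d-d}

Derivation:
Per-block solution:
  B0:  IN={}  OUT={c+f, d-d}
  B1:  IN={}  OUT={}
  B2:  IN={}  OUT={}
  B3:  IN={}  OUT={f*f}
  B4:  IN={f*f}  OUT={f*f}
  B5:  IN={f*f}  OUT={f*f}

Merge at B0 (entry node, so the boundary value {} is joined with the incoming edge(s)): IN[B0] = {} ∩ OUT[B1] = {}
Applying B0's transfer function to that IN value gives OUT[B0] (row B0 above).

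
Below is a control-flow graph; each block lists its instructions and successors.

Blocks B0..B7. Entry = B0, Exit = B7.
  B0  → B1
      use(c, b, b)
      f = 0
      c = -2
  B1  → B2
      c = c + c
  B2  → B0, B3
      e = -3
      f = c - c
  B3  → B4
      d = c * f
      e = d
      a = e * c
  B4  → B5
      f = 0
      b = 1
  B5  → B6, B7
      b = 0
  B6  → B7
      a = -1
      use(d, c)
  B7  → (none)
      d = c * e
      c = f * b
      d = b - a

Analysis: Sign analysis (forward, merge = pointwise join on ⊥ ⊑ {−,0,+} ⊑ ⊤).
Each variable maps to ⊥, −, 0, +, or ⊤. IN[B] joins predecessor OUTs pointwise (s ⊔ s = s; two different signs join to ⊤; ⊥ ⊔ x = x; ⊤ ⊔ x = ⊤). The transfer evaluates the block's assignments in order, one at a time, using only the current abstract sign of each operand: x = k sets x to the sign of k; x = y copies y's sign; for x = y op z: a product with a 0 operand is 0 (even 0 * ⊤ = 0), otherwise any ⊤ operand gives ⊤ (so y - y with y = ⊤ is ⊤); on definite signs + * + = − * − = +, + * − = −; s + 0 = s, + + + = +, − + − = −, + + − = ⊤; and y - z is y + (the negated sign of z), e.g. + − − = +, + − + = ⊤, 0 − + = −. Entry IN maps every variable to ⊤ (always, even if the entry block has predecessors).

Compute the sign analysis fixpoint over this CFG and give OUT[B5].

Answer: {a: ⊤, b: 0, c: -, d: ⊤, e: ⊤, f: 0}

Working:
Fixpoint table:
  B0:  IN=(all ⊤)  OUT={c:-, f:0; rest ⊤}
  B1:  IN={c:-, f:0; rest ⊤}  OUT={c:-, f:0; rest ⊤}
  B2:  IN={c:-, f:0; rest ⊤}  OUT={c:-, e:-; rest ⊤}
  B3:  IN={c:-, e:-; rest ⊤}  OUT={c:-; rest ⊤}
  B4:  IN={c:-; rest ⊤}  OUT={b:+, c:-, f:0; rest ⊤}
  B5:  IN={b:+, c:-, f:0; rest ⊤}  OUT={b:0, c:-, f:0; rest ⊤}
  B6:  IN={b:0, c:-, f:0; rest ⊤}  OUT={a:-, b:0, c:-, f:0; rest ⊤}
  B7:  IN={b:0, c:-, f:0; rest ⊤}  OUT={b:0, c:0, f:0; rest ⊤}

Merge at B5: IN[B5] = OUT[B4] = {a: ⊤, b: +, c: -, d: ⊤, e: ⊤, f: 0}
Applying B5's transfer function to that IN value gives OUT[B5] (row B5 above).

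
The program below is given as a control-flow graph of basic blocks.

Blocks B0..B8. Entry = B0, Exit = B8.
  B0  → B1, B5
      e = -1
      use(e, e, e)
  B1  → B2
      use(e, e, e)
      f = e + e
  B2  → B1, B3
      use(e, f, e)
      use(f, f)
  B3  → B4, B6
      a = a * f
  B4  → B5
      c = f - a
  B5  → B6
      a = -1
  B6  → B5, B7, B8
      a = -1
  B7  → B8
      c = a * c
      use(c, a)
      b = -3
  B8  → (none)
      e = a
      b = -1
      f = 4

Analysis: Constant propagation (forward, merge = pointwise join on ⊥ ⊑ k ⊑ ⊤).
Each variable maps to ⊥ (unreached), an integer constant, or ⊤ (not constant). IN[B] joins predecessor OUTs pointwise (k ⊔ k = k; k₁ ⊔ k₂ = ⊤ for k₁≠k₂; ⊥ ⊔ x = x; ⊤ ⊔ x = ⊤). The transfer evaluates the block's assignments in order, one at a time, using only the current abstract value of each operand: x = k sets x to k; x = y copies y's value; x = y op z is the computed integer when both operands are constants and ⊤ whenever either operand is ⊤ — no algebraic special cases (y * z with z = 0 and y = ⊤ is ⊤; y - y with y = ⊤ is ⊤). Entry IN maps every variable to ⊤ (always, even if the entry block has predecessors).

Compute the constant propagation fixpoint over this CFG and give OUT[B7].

Fixpoint table:
  B0: | IN=(all ⊤) | OUT={e:-1; rest ⊤}
  B1: | IN={e:-1; rest ⊤} | OUT={e:-1, f:-2; rest ⊤}
  B2: | IN={e:-1, f:-2; rest ⊤} | OUT={e:-1, f:-2; rest ⊤}
  B3: | IN={e:-1, f:-2; rest ⊤} | OUT={e:-1, f:-2; rest ⊤}
  B4: | IN={e:-1, f:-2; rest ⊤} | OUT={e:-1, f:-2; rest ⊤}
  B5: | IN={e:-1; rest ⊤} | OUT={a:-1, e:-1; rest ⊤}
  B6: | IN={e:-1; rest ⊤} | OUT={a:-1, e:-1; rest ⊤}
  B7: | IN={a:-1, e:-1; rest ⊤} | OUT={a:-1, b:-3, e:-1; rest ⊤}
  B8: | IN={a:-1, e:-1; rest ⊤} | OUT={a:-1, b:-1, e:-1, f:4; rest ⊤}

Merge at B7: IN[B7] = OUT[B6] = {a: -1, b: ⊤, c: ⊤, d: ⊤, e: -1, f: ⊤}
Applying B7's transfer function to that IN value gives OUT[B7] (row B7 above).

Answer: {a: -1, b: -3, c: ⊤, d: ⊤, e: -1, f: ⊤}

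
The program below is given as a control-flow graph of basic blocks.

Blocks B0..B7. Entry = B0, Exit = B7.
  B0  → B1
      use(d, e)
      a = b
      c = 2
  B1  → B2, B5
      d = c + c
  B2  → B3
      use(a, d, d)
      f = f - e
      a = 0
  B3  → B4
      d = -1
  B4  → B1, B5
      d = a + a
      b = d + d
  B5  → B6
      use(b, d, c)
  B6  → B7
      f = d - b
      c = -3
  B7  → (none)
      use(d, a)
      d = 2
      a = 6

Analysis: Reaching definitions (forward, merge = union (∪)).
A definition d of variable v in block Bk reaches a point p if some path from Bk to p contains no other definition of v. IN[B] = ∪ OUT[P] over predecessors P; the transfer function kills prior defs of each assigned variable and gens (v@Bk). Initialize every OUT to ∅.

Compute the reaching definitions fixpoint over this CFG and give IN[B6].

Answer: {a@B0, a@B2, b@B4, c@B0, d@B1, d@B4, f@B2}

Trace:
Fixpoint table:
  B0: | IN={} | OUT={a@B0, c@B0}
  B1: | IN={a@B0, a@B2, b@B4, c@B0, d@B4, f@B2} | OUT={a@B0, a@B2, b@B4, c@B0, d@B1, f@B2}
  B2: | IN={a@B0, a@B2, b@B4, c@B0, d@B1, f@B2} | OUT={a@B2, b@B4, c@B0, d@B1, f@B2}
  B3: | IN={a@B2, b@B4, c@B0, d@B1, f@B2} | OUT={a@B2, b@B4, c@B0, d@B3, f@B2}
  B4: | IN={a@B2, b@B4, c@B0, d@B3, f@B2} | OUT={a@B2, b@B4, c@B0, d@B4, f@B2}
  B5: | IN={a@B0, a@B2, b@B4, c@B0, d@B1, d@B4, f@B2} | OUT={a@B0, a@B2, b@B4, c@B0, d@B1, d@B4, f@B2}
  B6: | IN={a@B0, a@B2, b@B4, c@B0, d@B1, d@B4, f@B2} | OUT={a@B0, a@B2, b@B4, c@B6, d@B1, d@B4, f@B6}
  B7: | IN={a@B0, a@B2, b@B4, c@B6, d@B1, d@B4, f@B6} | OUT={a@B7, b@B4, c@B6, d@B7, f@B6}

Merge at B6: IN[B6] = OUT[B5] = {a@B0, a@B2, b@B4, c@B0, d@B1, d@B4, f@B2}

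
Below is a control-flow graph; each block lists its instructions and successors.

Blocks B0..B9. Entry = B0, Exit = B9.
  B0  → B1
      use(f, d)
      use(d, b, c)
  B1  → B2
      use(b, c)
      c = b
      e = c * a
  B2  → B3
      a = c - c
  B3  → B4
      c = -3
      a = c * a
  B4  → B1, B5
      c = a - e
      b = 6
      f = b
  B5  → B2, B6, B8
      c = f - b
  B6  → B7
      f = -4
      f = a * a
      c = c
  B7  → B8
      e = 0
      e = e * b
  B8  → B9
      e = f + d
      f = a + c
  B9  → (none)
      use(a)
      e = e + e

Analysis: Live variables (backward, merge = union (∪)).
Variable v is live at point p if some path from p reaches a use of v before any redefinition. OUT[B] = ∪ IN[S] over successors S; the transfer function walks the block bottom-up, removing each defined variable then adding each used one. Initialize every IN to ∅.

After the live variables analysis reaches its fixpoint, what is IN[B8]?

Answer: {a, c, d, f}

Working:
Per-block solution:
  B0: | IN={a, b, c, d, f} | OUT={a, b, c, d}
  B1: | IN={a, b, c, d} | OUT={c, d, e}
  B2: | IN={c, d, e} | OUT={a, d, e}
  B3: | IN={a, d, e} | OUT={a, d, e}
  B4: | IN={a, d, e} | OUT={a, b, c, d, e, f}
  B5: | IN={a, b, d, e, f} | OUT={a, b, c, d, e, f}
  B6: | IN={a, b, c, d} | OUT={a, b, c, d, f}
  B7: | IN={a, b, c, d, f} | OUT={a, c, d, f}
  B8: | IN={a, c, d, f} | OUT={a, e}
  B9: | IN={a, e} | OUT={}

Merge at B8: OUT[B8] = IN[B9] = {a, e}
Applying B8's transfer function to that OUT value gives IN[B8] (row B8 above).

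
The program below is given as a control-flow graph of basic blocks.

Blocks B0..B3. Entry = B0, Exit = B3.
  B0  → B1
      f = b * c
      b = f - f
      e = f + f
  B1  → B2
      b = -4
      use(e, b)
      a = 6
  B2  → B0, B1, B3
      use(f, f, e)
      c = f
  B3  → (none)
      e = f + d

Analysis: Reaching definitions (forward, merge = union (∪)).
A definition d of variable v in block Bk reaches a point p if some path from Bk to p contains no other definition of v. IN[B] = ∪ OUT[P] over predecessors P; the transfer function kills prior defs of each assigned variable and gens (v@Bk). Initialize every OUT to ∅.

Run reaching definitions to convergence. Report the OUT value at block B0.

Per-block solution:
  B0:  IN={a@B1, b@B1, c@B2, e@B0, f@B0}  OUT={a@B1, b@B0, c@B2, e@B0, f@B0}
  B1:  IN={a@B1, b@B0, b@B1, c@B2, e@B0, f@B0}  OUT={a@B1, b@B1, c@B2, e@B0, f@B0}
  B2:  IN={a@B1, b@B1, c@B2, e@B0, f@B0}  OUT={a@B1, b@B1, c@B2, e@B0, f@B0}
  B3:  IN={a@B1, b@B1, c@B2, e@B0, f@B0}  OUT={a@B1, b@B1, c@B2, e@B3, f@B0}

Merge at B0 (entry node, so the boundary value {} is joined with the incoming edge(s)): IN[B0] = {} ⊔ OUT[B2] = {a@B1, b@B1, c@B2, e@B0, f@B0}
Applying B0's transfer function to that IN value gives OUT[B0] (row B0 above).

Answer: {a@B1, b@B0, c@B2, e@B0, f@B0}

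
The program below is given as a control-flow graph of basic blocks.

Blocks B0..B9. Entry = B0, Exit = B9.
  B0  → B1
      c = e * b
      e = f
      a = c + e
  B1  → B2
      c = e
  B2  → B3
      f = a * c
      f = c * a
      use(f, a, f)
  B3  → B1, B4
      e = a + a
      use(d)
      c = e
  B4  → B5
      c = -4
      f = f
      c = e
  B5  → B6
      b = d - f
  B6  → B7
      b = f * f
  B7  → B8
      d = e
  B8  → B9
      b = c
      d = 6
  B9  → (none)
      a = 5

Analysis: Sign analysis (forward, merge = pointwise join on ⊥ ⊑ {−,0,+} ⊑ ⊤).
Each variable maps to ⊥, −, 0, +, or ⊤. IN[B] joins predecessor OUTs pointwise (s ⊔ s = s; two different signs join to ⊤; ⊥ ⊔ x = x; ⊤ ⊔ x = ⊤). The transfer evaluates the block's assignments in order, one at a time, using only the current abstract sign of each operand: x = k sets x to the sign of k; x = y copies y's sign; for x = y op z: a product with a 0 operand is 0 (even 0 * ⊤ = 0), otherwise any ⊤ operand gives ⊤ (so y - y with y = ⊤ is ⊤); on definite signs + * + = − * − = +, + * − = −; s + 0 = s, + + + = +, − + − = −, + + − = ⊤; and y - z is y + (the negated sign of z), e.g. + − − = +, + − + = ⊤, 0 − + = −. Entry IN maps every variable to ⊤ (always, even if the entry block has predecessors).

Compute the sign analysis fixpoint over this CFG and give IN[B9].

Fixpoint table:
  B0:  IN=(all ⊤)  OUT=(all ⊤)
  B1:  IN=(all ⊤)  OUT=(all ⊤)
  B2:  IN=(all ⊤)  OUT=(all ⊤)
  B3:  IN=(all ⊤)  OUT=(all ⊤)
  B4:  IN=(all ⊤)  OUT=(all ⊤)
  B5:  IN=(all ⊤)  OUT=(all ⊤)
  B6:  IN=(all ⊤)  OUT=(all ⊤)
  B7:  IN=(all ⊤)  OUT=(all ⊤)
  B8:  IN=(all ⊤)  OUT={d:+; rest ⊤}
  B9:  IN={d:+; rest ⊤}  OUT={a:+, d:+; rest ⊤}

Merge at B9: IN[B9] = OUT[B8] = {a: ⊤, b: ⊤, c: ⊤, d: +, e: ⊤, f: ⊤}

Answer: {a: ⊤, b: ⊤, c: ⊤, d: +, e: ⊤, f: ⊤}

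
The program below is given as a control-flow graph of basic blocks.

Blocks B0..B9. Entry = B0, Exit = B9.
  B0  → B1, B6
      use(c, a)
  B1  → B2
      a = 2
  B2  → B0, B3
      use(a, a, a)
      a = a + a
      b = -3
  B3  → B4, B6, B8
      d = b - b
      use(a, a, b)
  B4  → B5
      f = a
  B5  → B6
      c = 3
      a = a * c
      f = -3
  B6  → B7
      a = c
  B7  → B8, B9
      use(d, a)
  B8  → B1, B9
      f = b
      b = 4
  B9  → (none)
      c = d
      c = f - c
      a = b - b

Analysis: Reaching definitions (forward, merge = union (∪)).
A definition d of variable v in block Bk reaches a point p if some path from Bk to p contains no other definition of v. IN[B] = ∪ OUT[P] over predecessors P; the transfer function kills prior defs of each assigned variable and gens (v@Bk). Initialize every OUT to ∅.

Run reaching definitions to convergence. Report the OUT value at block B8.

Converged values:
  B0:  IN={a@B2, b@B2, c@B5, d@B3, f@B8}  OUT={a@B2, b@B2, c@B5, d@B3, f@B8}
  B1:  IN={a@B2, a@B6, b@B2, b@B8, c@B5, d@B3, f@B8}  OUT={a@B1, b@B2, b@B8, c@B5, d@B3, f@B8}
  B2:  IN={a@B1, b@B2, b@B8, c@B5, d@B3, f@B8}  OUT={a@B2, b@B2, c@B5, d@B3, f@B8}
  B3:  IN={a@B2, b@B2, c@B5, d@B3, f@B8}  OUT={a@B2, b@B2, c@B5, d@B3, f@B8}
  B4:  IN={a@B2, b@B2, c@B5, d@B3, f@B8}  OUT={a@B2, b@B2, c@B5, d@B3, f@B4}
  B5:  IN={a@B2, b@B2, c@B5, d@B3, f@B4}  OUT={a@B5, b@B2, c@B5, d@B3, f@B5}
  B6:  IN={a@B2, a@B5, b@B2, c@B5, d@B3, f@B5, f@B8}  OUT={a@B6, b@B2, c@B5, d@B3, f@B5, f@B8}
  B7:  IN={a@B6, b@B2, c@B5, d@B3, f@B5, f@B8}  OUT={a@B6, b@B2, c@B5, d@B3, f@B5, f@B8}
  B8:  IN={a@B2, a@B6, b@B2, c@B5, d@B3, f@B5, f@B8}  OUT={a@B2, a@B6, b@B8, c@B5, d@B3, f@B8}
  B9:  IN={a@B2, a@B6, b@B2, b@B8, c@B5, d@B3, f@B5, f@B8}  OUT={a@B9, b@B2, b@B8, c@B9, d@B3, f@B5, f@B8}

Merge at B8: IN[B8] = OUT[B3] ⊔ OUT[B7] = {a@B2, a@B6, b@B2, c@B5, d@B3, f@B5, f@B8}
Applying B8's transfer function to that IN value gives OUT[B8] (row B8 above).

Answer: {a@B2, a@B6, b@B8, c@B5, d@B3, f@B8}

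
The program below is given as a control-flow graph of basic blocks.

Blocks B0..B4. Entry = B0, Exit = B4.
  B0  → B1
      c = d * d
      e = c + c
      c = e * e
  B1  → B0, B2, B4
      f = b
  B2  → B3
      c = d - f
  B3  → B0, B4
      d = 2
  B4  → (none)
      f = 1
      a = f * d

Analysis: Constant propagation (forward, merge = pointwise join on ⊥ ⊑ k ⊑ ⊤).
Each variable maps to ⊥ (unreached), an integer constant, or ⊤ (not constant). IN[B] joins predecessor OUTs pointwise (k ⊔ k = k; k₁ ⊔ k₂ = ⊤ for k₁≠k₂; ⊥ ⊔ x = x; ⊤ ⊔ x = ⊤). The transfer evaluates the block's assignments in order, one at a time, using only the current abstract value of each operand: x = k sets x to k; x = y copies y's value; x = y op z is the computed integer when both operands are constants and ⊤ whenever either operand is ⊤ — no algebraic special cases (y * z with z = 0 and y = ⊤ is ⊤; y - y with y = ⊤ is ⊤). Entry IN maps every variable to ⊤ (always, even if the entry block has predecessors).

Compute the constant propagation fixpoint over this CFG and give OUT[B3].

Fixpoint table:
  B0:  IN=(all ⊤)  OUT=(all ⊤)
  B1:  IN=(all ⊤)  OUT=(all ⊤)
  B2:  IN=(all ⊤)  OUT=(all ⊤)
  B3:  IN=(all ⊤)  OUT={d:2; rest ⊤}
  B4:  IN=(all ⊤)  OUT={f:1; rest ⊤}

Merge at B3: IN[B3] = OUT[B2] = {a: ⊤, b: ⊤, c: ⊤, d: ⊤, e: ⊤, f: ⊤}
Applying B3's transfer function to that IN value gives OUT[B3] (row B3 above).

Answer: {a: ⊤, b: ⊤, c: ⊤, d: 2, e: ⊤, f: ⊤}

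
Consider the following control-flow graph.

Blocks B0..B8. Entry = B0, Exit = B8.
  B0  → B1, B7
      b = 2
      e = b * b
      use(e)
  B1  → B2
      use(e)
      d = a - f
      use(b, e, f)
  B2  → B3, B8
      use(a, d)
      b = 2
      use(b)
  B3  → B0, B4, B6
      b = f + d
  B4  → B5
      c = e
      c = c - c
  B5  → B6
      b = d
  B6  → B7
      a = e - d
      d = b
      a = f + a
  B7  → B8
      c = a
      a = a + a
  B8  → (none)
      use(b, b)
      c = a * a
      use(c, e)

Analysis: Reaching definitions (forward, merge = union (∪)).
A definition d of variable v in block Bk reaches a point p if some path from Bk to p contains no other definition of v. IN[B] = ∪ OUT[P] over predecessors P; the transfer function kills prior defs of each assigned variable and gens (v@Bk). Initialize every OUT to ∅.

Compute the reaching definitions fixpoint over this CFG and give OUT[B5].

Converged values:
  B0:  IN={b@B3, d@B1, e@B0}  OUT={b@B0, d@B1, e@B0}
  B1:  IN={b@B0, d@B1, e@B0}  OUT={b@B0, d@B1, e@B0}
  B2:  IN={b@B0, d@B1, e@B0}  OUT={b@B2, d@B1, e@B0}
  B3:  IN={b@B2, d@B1, e@B0}  OUT={b@B3, d@B1, e@B0}
  B4:  IN={b@B3, d@B1, e@B0}  OUT={b@B3, c@B4, d@B1, e@B0}
  B5:  IN={b@B3, c@B4, d@B1, e@B0}  OUT={b@B5, c@B4, d@B1, e@B0}
  B6:  IN={b@B3, b@B5, c@B4, d@B1, e@B0}  OUT={a@B6, b@B3, b@B5, c@B4, d@B6, e@B0}
  B7:  IN={a@B6, b@B0, b@B3, b@B5, c@B4, d@B1, d@B6, e@B0}  OUT={a@B7, b@B0, b@B3, b@B5, c@B7, d@B1, d@B6, e@B0}
  B8:  IN={a@B7, b@B0, b@B2, b@B3, b@B5, c@B7, d@B1, d@B6, e@B0}  OUT={a@B7, b@B0, b@B2, b@B3, b@B5, c@B8, d@B1, d@B6, e@B0}

Merge at B5: IN[B5] = OUT[B4] = {b@B3, c@B4, d@B1, e@B0}
Applying B5's transfer function to that IN value gives OUT[B5] (row B5 above).

Answer: {b@B5, c@B4, d@B1, e@B0}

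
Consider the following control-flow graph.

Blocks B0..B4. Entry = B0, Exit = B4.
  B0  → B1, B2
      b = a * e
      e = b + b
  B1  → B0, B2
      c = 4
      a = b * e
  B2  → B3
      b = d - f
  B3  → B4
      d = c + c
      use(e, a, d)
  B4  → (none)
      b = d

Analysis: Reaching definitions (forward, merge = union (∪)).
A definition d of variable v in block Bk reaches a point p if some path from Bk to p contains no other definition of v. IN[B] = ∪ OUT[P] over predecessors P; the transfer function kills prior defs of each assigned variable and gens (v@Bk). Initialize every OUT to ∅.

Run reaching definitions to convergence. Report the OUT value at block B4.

Per-block solution:
  B0: | IN={a@B1, b@B0, c@B1, e@B0} | OUT={a@B1, b@B0, c@B1, e@B0}
  B1: | IN={a@B1, b@B0, c@B1, e@B0} | OUT={a@B1, b@B0, c@B1, e@B0}
  B2: | IN={a@B1, b@B0, c@B1, e@B0} | OUT={a@B1, b@B2, c@B1, e@B0}
  B3: | IN={a@B1, b@B2, c@B1, e@B0} | OUT={a@B1, b@B2, c@B1, d@B3, e@B0}
  B4: | IN={a@B1, b@B2, c@B1, d@B3, e@B0} | OUT={a@B1, b@B4, c@B1, d@B3, e@B0}

Merge at B4: IN[B4] = OUT[B3] = {a@B1, b@B2, c@B1, d@B3, e@B0}
Applying B4's transfer function to that IN value gives OUT[B4] (row B4 above).

Answer: {a@B1, b@B4, c@B1, d@B3, e@B0}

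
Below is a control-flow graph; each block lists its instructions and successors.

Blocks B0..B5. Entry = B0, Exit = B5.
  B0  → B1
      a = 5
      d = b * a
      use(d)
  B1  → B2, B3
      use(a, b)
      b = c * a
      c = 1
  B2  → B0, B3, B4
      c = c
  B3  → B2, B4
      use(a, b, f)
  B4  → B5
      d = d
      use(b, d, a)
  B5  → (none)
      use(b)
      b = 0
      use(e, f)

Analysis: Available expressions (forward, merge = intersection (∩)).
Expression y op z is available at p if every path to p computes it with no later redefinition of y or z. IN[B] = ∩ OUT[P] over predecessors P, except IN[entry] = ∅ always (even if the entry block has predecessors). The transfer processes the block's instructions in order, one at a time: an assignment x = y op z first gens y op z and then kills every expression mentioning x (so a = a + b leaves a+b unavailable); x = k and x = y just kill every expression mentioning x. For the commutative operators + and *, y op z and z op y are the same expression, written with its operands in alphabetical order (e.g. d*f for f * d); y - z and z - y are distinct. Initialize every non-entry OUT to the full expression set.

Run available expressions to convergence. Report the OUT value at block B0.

Per-block solution:
  B0:  IN={}  OUT={a*b}
  B1:  IN={a*b}  OUT={}
  B2:  IN={}  OUT={}
  B3:  IN={}  OUT={}
  B4:  IN={}  OUT={}
  B5:  IN={}  OUT={}

Merge at B0 (entry node, so the boundary value {} is joined with the incoming edge(s)): IN[B0] = {} ∩ OUT[B2] = {}
Applying B0's transfer function to that IN value gives OUT[B0] (row B0 above).

Answer: {a*b}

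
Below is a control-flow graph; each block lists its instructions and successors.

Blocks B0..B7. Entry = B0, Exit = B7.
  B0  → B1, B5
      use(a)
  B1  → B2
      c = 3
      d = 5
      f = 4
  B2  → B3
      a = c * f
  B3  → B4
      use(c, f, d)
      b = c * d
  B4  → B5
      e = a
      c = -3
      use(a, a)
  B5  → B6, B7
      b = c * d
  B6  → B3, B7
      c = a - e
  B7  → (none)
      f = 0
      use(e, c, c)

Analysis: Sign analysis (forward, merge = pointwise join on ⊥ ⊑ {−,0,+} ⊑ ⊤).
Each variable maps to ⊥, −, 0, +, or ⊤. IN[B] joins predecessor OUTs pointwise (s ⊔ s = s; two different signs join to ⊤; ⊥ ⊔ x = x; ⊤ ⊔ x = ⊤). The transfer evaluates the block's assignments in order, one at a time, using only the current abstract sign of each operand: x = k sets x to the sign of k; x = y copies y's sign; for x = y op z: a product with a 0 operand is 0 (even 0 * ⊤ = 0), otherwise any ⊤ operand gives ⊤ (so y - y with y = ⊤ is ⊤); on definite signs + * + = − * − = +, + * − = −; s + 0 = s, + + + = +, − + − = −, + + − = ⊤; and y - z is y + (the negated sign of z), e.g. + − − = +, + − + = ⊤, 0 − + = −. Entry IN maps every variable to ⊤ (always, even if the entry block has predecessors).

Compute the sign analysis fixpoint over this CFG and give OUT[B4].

Fixpoint table:
  B0:   IN=(all ⊤)   OUT=(all ⊤)
  B1:   IN=(all ⊤)   OUT={c:+, d:+, f:+; rest ⊤}
  B2:   IN={c:+, d:+, f:+; rest ⊤}   OUT={a:+, c:+, d:+, f:+; rest ⊤}
  B3:   IN=(all ⊤)   OUT=(all ⊤)
  B4:   IN=(all ⊤)   OUT={c:-; rest ⊤}
  B5:   IN=(all ⊤)   OUT=(all ⊤)
  B6:   IN=(all ⊤)   OUT=(all ⊤)
  B7:   IN=(all ⊤)   OUT={f:0; rest ⊤}

Merge at B4: IN[B4] = OUT[B3] = {a: ⊤, b: ⊤, c: ⊤, d: ⊤, e: ⊤, f: ⊤}
Applying B4's transfer function to that IN value gives OUT[B4] (row B4 above).

Answer: {a: ⊤, b: ⊤, c: -, d: ⊤, e: ⊤, f: ⊤}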